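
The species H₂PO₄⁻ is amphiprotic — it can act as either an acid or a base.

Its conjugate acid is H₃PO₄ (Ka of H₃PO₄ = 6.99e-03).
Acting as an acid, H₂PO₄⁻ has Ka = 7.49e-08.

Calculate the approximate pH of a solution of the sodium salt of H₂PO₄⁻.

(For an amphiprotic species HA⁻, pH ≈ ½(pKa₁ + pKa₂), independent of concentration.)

pKa₁ = -log(6.99e-03) = 2.16; pKa₂ = -log(7.49e-08) = 7.13. For an amphiprotic species, pH ≈ ½(pKa₁ + pKa₂) = ½(2.16 + 7.13) = 4.64.

pH = 4.64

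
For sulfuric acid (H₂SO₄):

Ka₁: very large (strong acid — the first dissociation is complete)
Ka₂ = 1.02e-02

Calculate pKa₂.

pKa₂ = -log(Ka₂) = -log(1.02e-02) = 1.99.

pK_{a2} = 1.99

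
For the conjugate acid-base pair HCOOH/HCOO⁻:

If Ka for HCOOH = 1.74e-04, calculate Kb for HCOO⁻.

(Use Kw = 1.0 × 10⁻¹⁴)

For a conjugate pair Ka × Kb = Kw, so Kb = Kw/Ka = 1.0 × 10⁻¹⁴ / 1.74e-04 = 5.75e-11.

K_b = 5.75e-11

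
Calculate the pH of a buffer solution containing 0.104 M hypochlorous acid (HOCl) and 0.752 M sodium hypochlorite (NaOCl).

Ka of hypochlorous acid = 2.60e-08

pKa = -log(2.60e-08) = 7.59. pH = pKa + log([A⁻]/[HA]) = 7.59 + log(0.752/0.104)

pH = 8.44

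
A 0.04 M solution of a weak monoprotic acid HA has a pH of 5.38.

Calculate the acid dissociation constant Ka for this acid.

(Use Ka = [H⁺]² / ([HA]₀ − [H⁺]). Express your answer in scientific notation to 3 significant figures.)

[H⁺] = 10^(−pH) = 10^(−5.38) = 4.169e-06 M. For HA ⇌ H⁺ + A⁻, Ka = [H⁺][A⁻]/[HA] = [H⁺]² / ([HA]₀ − [H⁺]) = (4.169e-06)² / (0.04 − 4.169e-06) = 4.34e-10.

K_a = 4.34e-10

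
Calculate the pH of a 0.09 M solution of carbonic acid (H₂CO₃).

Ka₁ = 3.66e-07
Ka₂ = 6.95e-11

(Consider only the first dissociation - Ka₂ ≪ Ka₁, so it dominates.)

First dissociation dominates. From Ka₁ = [H⁺][HA⁻]/[H₂A], x² + Ka₁·x − Ka₁·C = 0 with C = 0.09 M and Ka₁ = 3.66e-07. Solving: [H⁺] = (−Ka₁ + √(Ka₁² + 4·Ka₁·C)) / 2 = 1.8131e-04 M. pH = -log(1.8131e-04) = 3.74.

pH = 3.74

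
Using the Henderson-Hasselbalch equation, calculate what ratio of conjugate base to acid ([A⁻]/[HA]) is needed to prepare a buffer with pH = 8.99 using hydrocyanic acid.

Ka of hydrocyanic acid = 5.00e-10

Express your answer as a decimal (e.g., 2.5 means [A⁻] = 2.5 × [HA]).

pKa = -log(5.00e-10) = 9.3010. pH = pKa + log([A⁻]/[HA]), so log([A⁻]/[HA]) = pH − pKa = 8.99 − 9.3010 = -0.3110. [A⁻]/[HA] = 10^(-0.3110) = 0.489

[A⁻]/[HA] = 0.489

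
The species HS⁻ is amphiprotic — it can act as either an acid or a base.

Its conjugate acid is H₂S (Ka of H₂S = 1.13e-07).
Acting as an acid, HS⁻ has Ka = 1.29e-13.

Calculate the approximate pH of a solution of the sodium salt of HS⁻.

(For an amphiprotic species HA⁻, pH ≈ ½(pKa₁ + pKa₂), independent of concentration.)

pKa₁ = -log(1.13e-07) = 6.95; pKa₂ = -log(1.29e-13) = 12.89. For an amphiprotic species, pH ≈ ½(pKa₁ + pKa₂) = ½(6.95 + 12.89) = 9.92.

pH = 9.92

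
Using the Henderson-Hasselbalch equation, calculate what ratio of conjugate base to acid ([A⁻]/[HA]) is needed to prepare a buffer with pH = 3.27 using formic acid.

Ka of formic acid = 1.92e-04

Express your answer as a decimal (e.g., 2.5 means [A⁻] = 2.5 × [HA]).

pKa = -log(1.92e-04) = 3.7167. pH = pKa + log([A⁻]/[HA]), so log([A⁻]/[HA]) = pH − pKa = 3.27 − 3.7167 = -0.4467. [A⁻]/[HA] = 10^(-0.4467) = 0.358

[A⁻]/[HA] = 0.358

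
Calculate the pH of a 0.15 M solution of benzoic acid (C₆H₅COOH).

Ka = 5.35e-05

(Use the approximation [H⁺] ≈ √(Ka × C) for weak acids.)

[H⁺] = √(Ka × C) = √(5.35e-05 × 0.15) = 2.8328e-03. pH = -log(2.8328e-03)

pH = 2.55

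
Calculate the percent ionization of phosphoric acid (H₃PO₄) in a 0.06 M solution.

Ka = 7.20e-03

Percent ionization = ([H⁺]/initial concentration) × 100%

Using Ka equilibrium: x² + Ka×x - Ka×C = 0. Solving: [H⁺] = 1.7494e-02. Percent = (1.7494e-02/0.06) × 100

Percent ionization = 29.2%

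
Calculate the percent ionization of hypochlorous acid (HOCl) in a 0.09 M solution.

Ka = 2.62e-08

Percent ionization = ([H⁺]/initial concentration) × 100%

Using Ka equilibrium: x² + Ka×x - Ka×C = 0. Solving: [H⁺] = 4.8546e-05. Percent = (4.8546e-05/0.09) × 100

Percent ionization = 0.0539%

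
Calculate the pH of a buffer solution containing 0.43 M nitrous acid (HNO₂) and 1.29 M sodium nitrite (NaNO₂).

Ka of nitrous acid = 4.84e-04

pKa = -log(4.84e-04) = 3.32. pH = pKa + log([A⁻]/[HA]) = 3.32 + log(1.29/0.43)

pH = 3.79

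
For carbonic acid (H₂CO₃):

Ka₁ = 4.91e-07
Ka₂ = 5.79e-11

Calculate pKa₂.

pKa₂ = -log(Ka₂) = -log(5.79e-11) = 10.24.

pK_{a2} = 10.24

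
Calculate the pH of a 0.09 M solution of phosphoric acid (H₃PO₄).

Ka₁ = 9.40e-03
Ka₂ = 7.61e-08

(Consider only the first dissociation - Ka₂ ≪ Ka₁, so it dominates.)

First dissociation dominates. From Ka₁ = [H⁺][HA⁻]/[H₂A], x² + Ka₁·x − Ka₁·C = 0 with C = 0.09 M and Ka₁ = 9.40e-03. Solving: [H⁺] = (−Ka₁ + √(Ka₁² + 4·Ka₁·C)) / 2 = 2.4763e-02 M. pH = -log(2.4763e-02) = 1.61.

pH = 1.61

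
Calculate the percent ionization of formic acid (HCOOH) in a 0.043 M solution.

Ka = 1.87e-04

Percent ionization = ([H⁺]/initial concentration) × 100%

Using Ka equilibrium: x² + Ka×x - Ka×C = 0. Solving: [H⁺] = 2.7437e-03. Percent = (2.7437e-03/0.043) × 100

Percent ionization = 6.38%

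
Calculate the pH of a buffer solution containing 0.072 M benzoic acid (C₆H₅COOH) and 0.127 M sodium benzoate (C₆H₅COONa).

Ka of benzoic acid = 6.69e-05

pKa = -log(6.69e-05) = 4.17. pH = pKa + log([A⁻]/[HA]) = 4.17 + log(0.127/0.072)

pH = 4.42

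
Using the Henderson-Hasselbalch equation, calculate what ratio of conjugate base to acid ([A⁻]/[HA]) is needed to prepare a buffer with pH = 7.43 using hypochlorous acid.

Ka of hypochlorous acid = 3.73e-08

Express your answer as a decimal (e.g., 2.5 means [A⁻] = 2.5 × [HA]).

pKa = -log(3.73e-08) = 7.4283. pH = pKa + log([A⁻]/[HA]), so log([A⁻]/[HA]) = pH − pKa = 7.43 − 7.4283 = 0.0017. [A⁻]/[HA] = 10^(0.0017) = 1.00

[A⁻]/[HA] = 1.00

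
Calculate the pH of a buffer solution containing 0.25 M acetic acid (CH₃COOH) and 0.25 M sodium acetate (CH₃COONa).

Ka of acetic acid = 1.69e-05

pKa = -log(1.69e-05) = 4.77. pH = pKa + log([A⁻]/[HA]) = 4.77 + log(0.25/0.25)

pH = 4.77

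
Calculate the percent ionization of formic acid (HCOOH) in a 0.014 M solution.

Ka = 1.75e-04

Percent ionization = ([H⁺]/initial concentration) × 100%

Using Ka equilibrium: x² + Ka×x - Ka×C = 0. Solving: [H⁺] = 1.4802e-03. Percent = (1.4802e-03/0.014) × 100

Percent ionization = 10.6%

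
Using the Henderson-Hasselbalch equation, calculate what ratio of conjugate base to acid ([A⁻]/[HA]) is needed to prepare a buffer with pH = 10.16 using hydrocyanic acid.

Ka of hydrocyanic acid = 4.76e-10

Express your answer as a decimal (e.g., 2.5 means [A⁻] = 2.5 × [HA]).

pKa = -log(4.76e-10) = 9.3224. pH = pKa + log([A⁻]/[HA]), so log([A⁻]/[HA]) = pH − pKa = 10.16 − 9.3224 = 0.8376. [A⁻]/[HA] = 10^(0.8376) = 6.88

[A⁻]/[HA] = 6.88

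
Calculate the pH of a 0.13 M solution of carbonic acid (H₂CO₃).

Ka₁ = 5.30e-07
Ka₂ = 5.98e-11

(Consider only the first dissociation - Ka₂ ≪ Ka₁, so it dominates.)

First dissociation dominates. From Ka₁ = [H⁺][HA⁻]/[H₂A], x² + Ka₁·x − Ka₁·C = 0 with C = 0.13 M and Ka₁ = 5.30e-07. Solving: [H⁺] = (−Ka₁ + √(Ka₁² + 4·Ka₁·C)) / 2 = 2.6222e-04 M. pH = -log(2.6222e-04) = 3.58.

pH = 3.58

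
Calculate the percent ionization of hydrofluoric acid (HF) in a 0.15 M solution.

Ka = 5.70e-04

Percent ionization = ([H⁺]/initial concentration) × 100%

Using Ka equilibrium: x² + Ka×x - Ka×C = 0. Solving: [H⁺] = 8.9660e-03. Percent = (8.9660e-03/0.15) × 100

Percent ionization = 5.98%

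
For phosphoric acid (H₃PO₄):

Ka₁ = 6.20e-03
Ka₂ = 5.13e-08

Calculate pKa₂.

pKa₂ = -log(Ka₂) = -log(5.13e-08) = 7.29.

pK_{a2} = 7.29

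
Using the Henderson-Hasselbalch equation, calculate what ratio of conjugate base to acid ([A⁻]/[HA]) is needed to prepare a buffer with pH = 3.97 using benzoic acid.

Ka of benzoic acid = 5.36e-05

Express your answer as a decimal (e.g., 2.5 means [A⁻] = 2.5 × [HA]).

pKa = -log(5.36e-05) = 4.2708. pH = pKa + log([A⁻]/[HA]), so log([A⁻]/[HA]) = pH − pKa = 3.97 − 4.2708 = -0.3008. [A⁻]/[HA] = 10^(-0.3008) = 0.500

[A⁻]/[HA] = 0.500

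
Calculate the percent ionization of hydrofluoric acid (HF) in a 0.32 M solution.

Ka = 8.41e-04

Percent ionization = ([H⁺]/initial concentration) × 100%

Using Ka equilibrium: x² + Ka×x - Ka×C = 0. Solving: [H⁺] = 1.5990e-02. Percent = (1.5990e-02/0.32) × 100

Percent ionization = 5%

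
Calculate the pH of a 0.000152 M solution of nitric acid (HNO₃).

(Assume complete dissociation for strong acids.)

[H⁺] = 0.000152 M for strong acid. pH = -log[H⁺] = -log(0.000152)

pH = 3.82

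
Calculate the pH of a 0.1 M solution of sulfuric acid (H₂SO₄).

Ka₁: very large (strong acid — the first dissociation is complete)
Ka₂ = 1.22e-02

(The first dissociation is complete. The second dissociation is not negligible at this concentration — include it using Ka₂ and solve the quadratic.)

First dissociation is complete: [H⁺]₀ = [HSO₄⁻]₀ = C = 0.1 M. Second dissociation HSO₄⁻ ⇌ H⁺ + SO₄²⁻: let x = [SO₄²⁻]. Ka₂ = (C + x)·x / (C − x) = 1.22e-02 → x² + (C + Ka₂)·x − Ka₂·C = 0 → x² + 0.11220·x − 1.220e-03 = 0. x = (−0.11220 + √(0.11220² + 4 × 1.220e-03)) / 2 = 9.9849e-03 M. [H⁺] = C + x = 0.1 + 9.9849e-03 = 1.0998e-01 M. pH = -log(1.0998e-01) = 0.96.

pH = 0.96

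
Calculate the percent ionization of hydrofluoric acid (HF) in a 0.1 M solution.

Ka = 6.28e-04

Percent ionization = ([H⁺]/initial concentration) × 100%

Using Ka equilibrium: x² + Ka×x - Ka×C = 0. Solving: [H⁺] = 7.6169e-03. Percent = (7.6169e-03/0.1) × 100

Percent ionization = 7.62%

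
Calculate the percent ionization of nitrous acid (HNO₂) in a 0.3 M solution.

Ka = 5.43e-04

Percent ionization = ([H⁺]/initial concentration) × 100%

Using Ka equilibrium: x² + Ka×x - Ka×C = 0. Solving: [H⁺] = 1.2495e-02. Percent = (1.2495e-02/0.3) × 100

Percent ionization = 4.16%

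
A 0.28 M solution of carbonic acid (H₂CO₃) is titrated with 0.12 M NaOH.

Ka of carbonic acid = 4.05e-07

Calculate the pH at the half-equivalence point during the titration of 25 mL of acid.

At half-equivalence [HA] = [A⁻], so Henderson-Hasselbalch gives pH = pKa = -log(4.05e-07) = 6.39.

pH = pKa = 6.39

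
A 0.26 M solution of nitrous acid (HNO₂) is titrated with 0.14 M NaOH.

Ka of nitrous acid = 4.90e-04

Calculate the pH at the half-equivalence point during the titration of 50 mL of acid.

At half-equivalence [HA] = [A⁻], so Henderson-Hasselbalch gives pH = pKa = -log(4.90e-04) = 3.31.

pH = pKa = 3.31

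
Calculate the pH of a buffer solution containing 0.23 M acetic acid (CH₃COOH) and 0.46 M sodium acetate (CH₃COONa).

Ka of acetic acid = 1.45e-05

pKa = -log(1.45e-05) = 4.84. pH = pKa + log([A⁻]/[HA]) = 4.84 + log(0.46/0.23)

pH = 5.14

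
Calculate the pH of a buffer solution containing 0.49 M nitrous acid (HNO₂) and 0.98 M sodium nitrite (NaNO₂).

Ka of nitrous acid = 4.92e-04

pKa = -log(4.92e-04) = 3.31. pH = pKa + log([A⁻]/[HA]) = 3.31 + log(0.98/0.49)

pH = 3.61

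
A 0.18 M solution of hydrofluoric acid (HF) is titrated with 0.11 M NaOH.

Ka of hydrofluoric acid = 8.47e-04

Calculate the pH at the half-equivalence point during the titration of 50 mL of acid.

At half-equivalence [HA] = [A⁻], so Henderson-Hasselbalch gives pH = pKa = -log(8.47e-04) = 3.07.

pH = pKa = 3.07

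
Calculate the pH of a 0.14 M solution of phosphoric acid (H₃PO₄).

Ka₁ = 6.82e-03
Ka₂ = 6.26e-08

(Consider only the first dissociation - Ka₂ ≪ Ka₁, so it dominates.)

First dissociation dominates. From Ka₁ = [H⁺][HA⁻]/[H₂A], x² + Ka₁·x − Ka₁·C = 0 with C = 0.14 M and Ka₁ = 6.82e-03. Solving: [H⁺] = (−Ka₁ + √(Ka₁² + 4·Ka₁·C)) / 2 = 2.7677e-02 M. pH = -log(2.7677e-02) = 1.56.

pH = 1.56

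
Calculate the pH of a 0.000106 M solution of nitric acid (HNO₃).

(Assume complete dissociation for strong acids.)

[H⁺] = 0.000106 M for strong acid. pH = -log[H⁺] = -log(0.000106)

pH = 3.97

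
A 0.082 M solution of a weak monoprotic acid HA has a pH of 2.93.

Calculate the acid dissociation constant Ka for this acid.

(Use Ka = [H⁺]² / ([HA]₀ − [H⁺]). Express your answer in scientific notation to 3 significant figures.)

[H⁺] = 10^(−pH) = 10^(−2.93) = 1.175e-03 M. For HA ⇌ H⁺ + A⁻, Ka = [H⁺][A⁻]/[HA] = [H⁺]² / ([HA]₀ − [H⁺]) = (1.175e-03)² / (0.082 − 1.175e-03) = 1.71e-05.

K_a = 1.71e-05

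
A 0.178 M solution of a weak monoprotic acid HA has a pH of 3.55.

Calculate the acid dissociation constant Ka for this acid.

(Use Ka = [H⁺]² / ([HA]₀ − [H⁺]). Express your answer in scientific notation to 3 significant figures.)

[H⁺] = 10^(−pH) = 10^(−3.55) = 2.818e-04 M. For HA ⇌ H⁺ + A⁻, Ka = [H⁺][A⁻]/[HA] = [H⁺]² / ([HA]₀ − [H⁺]) = (2.818e-04)² / (0.178 − 2.818e-04) = 4.47e-07.

K_a = 4.47e-07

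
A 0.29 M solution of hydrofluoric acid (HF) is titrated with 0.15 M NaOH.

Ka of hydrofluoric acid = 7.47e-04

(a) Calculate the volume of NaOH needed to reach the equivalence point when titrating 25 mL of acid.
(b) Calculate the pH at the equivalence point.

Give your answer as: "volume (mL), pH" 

moles acid = 0.29 × 25/1000 = 0.00725 mol; V_base = moles/0.15 × 1000 = 48.3 mL. At equivalence only the conjugate base is present: [A⁻] = 0.00725/0.073 = 9.8864e-02 M. Kb = Kw/Ka = 1.34e-11; [OH⁻] = √(Kb × [A⁻]) = 1.1504e-06; pOH = 5.94; pH = 14 - pOH = 8.06.

V = 48.3 mL, pH = 8.06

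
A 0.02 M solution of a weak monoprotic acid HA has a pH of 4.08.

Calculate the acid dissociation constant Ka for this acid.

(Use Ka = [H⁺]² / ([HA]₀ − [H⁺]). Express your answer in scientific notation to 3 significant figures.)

[H⁺] = 10^(−pH) = 10^(−4.08) = 8.318e-05 M. For HA ⇌ H⁺ + A⁻, Ka = [H⁺][A⁻]/[HA] = [H⁺]² / ([HA]₀ − [H⁺]) = (8.318e-05)² / (0.02 − 8.318e-05) = 3.47e-07.

K_a = 3.47e-07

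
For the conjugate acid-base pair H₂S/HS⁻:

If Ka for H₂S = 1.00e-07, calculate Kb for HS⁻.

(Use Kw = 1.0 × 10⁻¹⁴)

For a conjugate pair Ka × Kb = Kw, so Kb = Kw/Ka = 1.0 × 10⁻¹⁴ / 1.00e-07 = 1.00e-07.

K_b = 1.00e-07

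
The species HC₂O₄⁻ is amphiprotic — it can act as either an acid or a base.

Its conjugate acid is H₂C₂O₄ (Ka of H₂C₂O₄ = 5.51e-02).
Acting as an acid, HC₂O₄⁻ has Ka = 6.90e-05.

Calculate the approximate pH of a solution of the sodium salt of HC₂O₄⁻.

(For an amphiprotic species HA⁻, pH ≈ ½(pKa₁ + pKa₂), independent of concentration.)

pKa₁ = -log(5.51e-02) = 1.26; pKa₂ = -log(6.90e-05) = 4.16. For an amphiprotic species, pH ≈ ½(pKa₁ + pKa₂) = ½(1.26 + 4.16) = 2.71.

pH = 2.71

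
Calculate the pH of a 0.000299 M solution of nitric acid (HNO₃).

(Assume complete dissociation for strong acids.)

[H⁺] = 0.000299 M for strong acid. pH = -log[H⁺] = -log(0.000299)

pH = 3.52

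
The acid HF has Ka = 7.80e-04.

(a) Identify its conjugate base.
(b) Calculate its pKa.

(a) The conjugate base is formed by removing one H⁺ from HF, giving F⁻. (b) pKa = -log(Ka) = -log(7.80e-04) = 3.11.

Conjugate base: F⁻; pK_a = 3.11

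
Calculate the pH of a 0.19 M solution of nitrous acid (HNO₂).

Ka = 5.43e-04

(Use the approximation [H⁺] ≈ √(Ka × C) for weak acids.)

[H⁺] = √(Ka × C) = √(5.43e-04 × 0.19) = 1.0157e-02. pH = -log(1.0157e-02)

pH = 1.99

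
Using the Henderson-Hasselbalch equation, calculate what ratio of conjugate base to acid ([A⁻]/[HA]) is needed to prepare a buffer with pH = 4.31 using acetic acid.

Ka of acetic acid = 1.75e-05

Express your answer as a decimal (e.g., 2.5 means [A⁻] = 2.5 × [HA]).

pKa = -log(1.75e-05) = 4.7570. pH = pKa + log([A⁻]/[HA]), so log([A⁻]/[HA]) = pH − pKa = 4.31 − 4.7570 = -0.4470. [A⁻]/[HA] = 10^(-0.4470) = 0.357

[A⁻]/[HA] = 0.357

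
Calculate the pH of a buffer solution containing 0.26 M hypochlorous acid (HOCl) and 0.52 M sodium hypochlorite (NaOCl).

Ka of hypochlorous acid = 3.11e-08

pKa = -log(3.11e-08) = 7.51. pH = pKa + log([A⁻]/[HA]) = 7.51 + log(0.52/0.26)

pH = 7.81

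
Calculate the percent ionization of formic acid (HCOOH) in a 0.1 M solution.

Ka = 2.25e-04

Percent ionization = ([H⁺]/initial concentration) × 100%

Using Ka equilibrium: x² + Ka×x - Ka×C = 0. Solving: [H⁺] = 4.6323e-03. Percent = (4.6323e-03/0.1) × 100

Percent ionization = 4.63%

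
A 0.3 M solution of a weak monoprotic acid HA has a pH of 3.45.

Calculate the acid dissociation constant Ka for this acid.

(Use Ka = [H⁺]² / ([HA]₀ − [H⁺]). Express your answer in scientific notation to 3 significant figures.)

[H⁺] = 10^(−pH) = 10^(−3.45) = 3.548e-04 M. For HA ⇌ H⁺ + A⁻, Ka = [H⁺][A⁻]/[HA] = [H⁺]² / ([HA]₀ − [H⁺]) = (3.548e-04)² / (0.3 − 3.548e-04) = 4.20e-07.

K_a = 4.20e-07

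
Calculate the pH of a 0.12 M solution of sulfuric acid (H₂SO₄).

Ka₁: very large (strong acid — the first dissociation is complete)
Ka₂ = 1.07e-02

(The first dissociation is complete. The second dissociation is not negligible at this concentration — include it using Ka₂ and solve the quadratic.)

First dissociation is complete: [H⁺]₀ = [HSO₄⁻]₀ = C = 0.12 M. Second dissociation HSO₄⁻ ⇌ H⁺ + SO₄²⁻: let x = [SO₄²⁻]. Ka₂ = (C + x)·x / (C − x) = 1.07e-02 → x² + (C + Ka₂)·x − Ka₂·C = 0 → x² + 0.13070·x − 1.284e-03 = 0. x = (−0.13070 + √(0.13070² + 4 × 1.284e-03)) / 2 = 9.1793e-03 M. [H⁺] = C + x = 0.12 + 9.1793e-03 = 1.2918e-01 M. pH = -log(1.2918e-01) = 0.89.

pH = 0.89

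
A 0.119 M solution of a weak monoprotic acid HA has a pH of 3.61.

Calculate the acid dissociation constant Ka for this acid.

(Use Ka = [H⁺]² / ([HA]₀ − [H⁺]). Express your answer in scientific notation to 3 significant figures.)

[H⁺] = 10^(−pH) = 10^(−3.61) = 2.455e-04 M. For HA ⇌ H⁺ + A⁻, Ka = [H⁺][A⁻]/[HA] = [H⁺]² / ([HA]₀ − [H⁺]) = (2.455e-04)² / (0.119 − 2.455e-04) = 5.07e-07.

K_a = 5.07e-07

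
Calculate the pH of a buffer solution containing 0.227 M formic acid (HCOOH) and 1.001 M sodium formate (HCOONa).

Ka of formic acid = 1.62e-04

pKa = -log(1.62e-04) = 3.79. pH = pKa + log([A⁻]/[HA]) = 3.79 + log(1.001/0.227)

pH = 4.43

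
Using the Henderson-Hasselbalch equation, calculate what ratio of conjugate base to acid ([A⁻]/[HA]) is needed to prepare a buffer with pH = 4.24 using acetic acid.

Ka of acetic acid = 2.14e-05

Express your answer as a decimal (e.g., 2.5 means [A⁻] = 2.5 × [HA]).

pKa = -log(2.14e-05) = 4.6696. pH = pKa + log([A⁻]/[HA]), so log([A⁻]/[HA]) = pH − pKa = 4.24 − 4.6696 = -0.4296. [A⁻]/[HA] = 10^(-0.4296) = 0.372

[A⁻]/[HA] = 0.372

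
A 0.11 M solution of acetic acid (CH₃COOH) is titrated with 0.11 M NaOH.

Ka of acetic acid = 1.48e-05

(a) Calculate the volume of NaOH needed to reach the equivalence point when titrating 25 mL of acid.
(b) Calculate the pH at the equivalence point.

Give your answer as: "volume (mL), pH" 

moles acid = 0.11 × 25/1000 = 0.00275 mol; V_base = moles/0.11 × 1000 = 25.0 mL. At equivalence only the conjugate base is present: [A⁻] = 0.00275/0.050 = 5.5000e-02 M. Kb = Kw/Ka = 6.76e-10; [OH⁻] = √(Kb × [A⁻]) = 6.0961e-06; pOH = 5.21; pH = 14 - pOH = 8.79.

V = 25.0 mL, pH = 8.79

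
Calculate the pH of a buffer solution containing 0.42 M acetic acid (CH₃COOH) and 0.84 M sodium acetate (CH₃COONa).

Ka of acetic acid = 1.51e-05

pKa = -log(1.51e-05) = 4.82. pH = pKa + log([A⁻]/[HA]) = 4.82 + log(0.84/0.42)

pH = 5.12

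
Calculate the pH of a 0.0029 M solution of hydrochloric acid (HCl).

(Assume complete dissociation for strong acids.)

[H⁺] = 0.0029 M for strong acid. pH = -log[H⁺] = -log(0.0029)

pH = 2.54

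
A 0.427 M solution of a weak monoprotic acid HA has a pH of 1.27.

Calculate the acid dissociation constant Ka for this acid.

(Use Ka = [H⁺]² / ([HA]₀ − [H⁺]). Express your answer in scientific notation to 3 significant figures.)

[H⁺] = 10^(−pH) = 10^(−1.27) = 5.370e-02 M. For HA ⇌ H⁺ + A⁻, Ka = [H⁺][A⁻]/[HA] = [H⁺]² / ([HA]₀ − [H⁺]) = (5.370e-02)² / (0.427 − 5.370e-02) = 7.73e-03.

K_a = 7.73e-03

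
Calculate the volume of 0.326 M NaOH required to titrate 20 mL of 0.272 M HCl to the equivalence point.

At equivalence: moles acid = moles base. moles HCl = 0.272 × 20/1000 = 0.00544 mol. V_base = moles / 0.326 × 1000 = 16.7 mL.

V_{base} = 16.7 mL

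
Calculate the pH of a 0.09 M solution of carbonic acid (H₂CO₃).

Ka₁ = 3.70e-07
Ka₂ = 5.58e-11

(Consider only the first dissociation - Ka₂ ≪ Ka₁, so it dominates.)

First dissociation dominates. From Ka₁ = [H⁺][HA⁻]/[H₂A], x² + Ka₁·x − Ka₁·C = 0 with C = 0.09 M and Ka₁ = 3.70e-07. Solving: [H⁺] = (−Ka₁ + √(Ka₁² + 4·Ka₁·C)) / 2 = 1.8230e-04 M. pH = -log(1.8230e-04) = 3.74.

pH = 3.74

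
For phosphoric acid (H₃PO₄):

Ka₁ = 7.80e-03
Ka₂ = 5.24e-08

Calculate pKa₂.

pKa₂ = -log(Ka₂) = -log(5.24e-08) = 7.28.

pK_{a2} = 7.28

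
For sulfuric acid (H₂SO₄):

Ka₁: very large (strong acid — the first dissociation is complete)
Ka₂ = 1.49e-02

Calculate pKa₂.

pKa₂ = -log(Ka₂) = -log(1.49e-02) = 1.83.

pK_{a2} = 1.83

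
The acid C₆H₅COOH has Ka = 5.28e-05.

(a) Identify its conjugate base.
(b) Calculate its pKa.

(a) The conjugate base is formed by removing one H⁺ from C₆H₅COOH, giving C₆H₅COO⁻. (b) pKa = -log(Ka) = -log(5.28e-05) = 4.28.

Conjugate base: C₆H₅COO⁻; pK_a = 4.28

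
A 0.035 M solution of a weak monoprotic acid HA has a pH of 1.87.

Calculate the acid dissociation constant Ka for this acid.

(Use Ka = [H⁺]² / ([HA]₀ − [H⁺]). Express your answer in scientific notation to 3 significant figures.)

[H⁺] = 10^(−pH) = 10^(−1.87) = 1.349e-02 M. For HA ⇌ H⁺ + A⁻, Ka = [H⁺][A⁻]/[HA] = [H⁺]² / ([HA]₀ − [H⁺]) = (1.349e-02)² / (0.035 − 1.349e-02) = 8.46e-03.

K_a = 8.46e-03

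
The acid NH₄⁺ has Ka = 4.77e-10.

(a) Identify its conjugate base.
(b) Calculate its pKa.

(a) The conjugate base is formed by removing one H⁺ from NH₄⁺, giving NH₃. (b) pKa = -log(Ka) = -log(4.77e-10) = 9.32.

Conjugate base: NH₃; pK_a = 9.32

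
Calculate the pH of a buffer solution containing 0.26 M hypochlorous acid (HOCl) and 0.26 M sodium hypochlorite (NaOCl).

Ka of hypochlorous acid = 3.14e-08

pKa = -log(3.14e-08) = 7.50. pH = pKa + log([A⁻]/[HA]) = 7.50 + log(0.26/0.26)

pH = 7.50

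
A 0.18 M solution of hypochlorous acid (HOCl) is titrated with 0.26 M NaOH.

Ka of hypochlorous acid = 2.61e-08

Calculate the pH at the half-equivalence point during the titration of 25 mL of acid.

At half-equivalence [HA] = [A⁻], so Henderson-Hasselbalch gives pH = pKa = -log(2.61e-08) = 7.58.

pH = pKa = 7.58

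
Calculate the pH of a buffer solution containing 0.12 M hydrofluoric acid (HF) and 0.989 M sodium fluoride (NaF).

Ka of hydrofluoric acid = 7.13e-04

pKa = -log(7.13e-04) = 3.15. pH = pKa + log([A⁻]/[HA]) = 3.15 + log(0.989/0.12)

pH = 4.06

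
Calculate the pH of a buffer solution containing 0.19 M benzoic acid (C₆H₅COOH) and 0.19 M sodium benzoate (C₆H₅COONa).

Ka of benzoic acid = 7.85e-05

pKa = -log(7.85e-05) = 4.11. pH = pKa + log([A⁻]/[HA]) = 4.11 + log(0.19/0.19)

pH = 4.11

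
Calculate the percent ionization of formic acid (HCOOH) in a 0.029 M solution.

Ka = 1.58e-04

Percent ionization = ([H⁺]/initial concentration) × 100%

Using Ka equilibrium: x² + Ka×x - Ka×C = 0. Solving: [H⁺] = 2.0630e-03. Percent = (2.0630e-03/0.029) × 100

Percent ionization = 7.11%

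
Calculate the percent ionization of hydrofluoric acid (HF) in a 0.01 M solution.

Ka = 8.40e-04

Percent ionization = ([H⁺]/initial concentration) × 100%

Using Ka equilibrium: x² + Ka×x - Ka×C = 0. Solving: [H⁺] = 2.5085e-03. Percent = (2.5085e-03/0.01) × 100

Percent ionization = 25.1%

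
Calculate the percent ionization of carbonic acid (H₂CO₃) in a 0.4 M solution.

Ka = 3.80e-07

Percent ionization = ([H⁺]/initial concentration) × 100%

Using Ka equilibrium: x² + Ka×x - Ka×C = 0. Solving: [H⁺] = 3.8968e-04. Percent = (3.8968e-04/0.4) × 100

Percent ionization = 0.0974%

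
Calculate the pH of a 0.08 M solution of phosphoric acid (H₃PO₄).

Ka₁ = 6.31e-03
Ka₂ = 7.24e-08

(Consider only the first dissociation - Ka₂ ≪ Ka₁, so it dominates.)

First dissociation dominates. From Ka₁ = [H⁺][HA⁻]/[H₂A], x² + Ka₁·x − Ka₁·C = 0 with C = 0.08 M and Ka₁ = 6.31e-03. Solving: [H⁺] = (−Ka₁ + √(Ka₁² + 4·Ka₁·C)) / 2 = 1.9533e-02 M. pH = -log(1.9533e-02) = 1.71.

pH = 1.71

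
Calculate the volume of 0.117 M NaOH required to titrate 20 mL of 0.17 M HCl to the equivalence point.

At equivalence: moles acid = moles base. moles HCl = 0.17 × 20/1000 = 0.0034 mol. V_base = moles / 0.117 × 1000 = 29.1 mL.

V_{base} = 29.1 mL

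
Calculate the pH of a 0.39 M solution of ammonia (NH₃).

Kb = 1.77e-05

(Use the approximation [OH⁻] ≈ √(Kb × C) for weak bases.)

[OH⁻] = √(Kb × C) = √(1.77e-05 × 0.39) = 2.6274e-03. pOH = 2.58, pH = 14 - pOH

pH = 11.42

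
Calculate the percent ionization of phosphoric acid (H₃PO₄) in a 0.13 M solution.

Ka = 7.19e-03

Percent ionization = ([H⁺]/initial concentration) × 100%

Using Ka equilibrium: x² + Ka×x - Ka×C = 0. Solving: [H⁺] = 2.7189e-02. Percent = (2.7189e-02/0.13) × 100

Percent ionization = 20.9%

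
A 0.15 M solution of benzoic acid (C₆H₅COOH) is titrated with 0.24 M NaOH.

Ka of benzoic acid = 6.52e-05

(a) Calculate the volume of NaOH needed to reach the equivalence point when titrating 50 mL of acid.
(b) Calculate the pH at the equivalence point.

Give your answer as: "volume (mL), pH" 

moles acid = 0.15 × 50/1000 = 0.0075 mol; V_base = moles/0.24 × 1000 = 31.2 mL. At equivalence only the conjugate base is present: [A⁻] = 0.0075/0.081 = 9.2308e-02 M. Kb = Kw/Ka = 1.53e-10; [OH⁻] = √(Kb × [A⁻]) = 3.7627e-06; pOH = 5.42; pH = 14 - pOH = 8.58.

V = 31.2 mL, pH = 8.58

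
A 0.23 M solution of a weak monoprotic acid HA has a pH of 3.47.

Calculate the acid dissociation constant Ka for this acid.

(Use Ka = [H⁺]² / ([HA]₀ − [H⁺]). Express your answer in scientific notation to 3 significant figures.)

[H⁺] = 10^(−pH) = 10^(−3.47) = 3.388e-04 M. For HA ⇌ H⁺ + A⁻, Ka = [H⁺][A⁻]/[HA] = [H⁺]² / ([HA]₀ − [H⁺]) = (3.388e-04)² / (0.23 − 3.388e-04) = 5.00e-07.

K_a = 5.00e-07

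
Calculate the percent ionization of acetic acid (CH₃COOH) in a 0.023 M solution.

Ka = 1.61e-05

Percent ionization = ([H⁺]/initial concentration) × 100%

Using Ka equilibrium: x² + Ka×x - Ka×C = 0. Solving: [H⁺] = 6.0053e-04. Percent = (6.0053e-04/0.023) × 100

Percent ionization = 2.61%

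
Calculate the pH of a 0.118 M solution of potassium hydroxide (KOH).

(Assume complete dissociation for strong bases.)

[OH⁻] = 0.118 M for strong base. pOH = -log[OH⁻] = 0.93, pH = 14 - pOH

pH = 13.07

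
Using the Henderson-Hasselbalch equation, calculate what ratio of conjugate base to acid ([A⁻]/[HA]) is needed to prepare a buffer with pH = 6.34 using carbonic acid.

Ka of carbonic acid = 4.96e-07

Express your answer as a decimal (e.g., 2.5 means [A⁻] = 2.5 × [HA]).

pKa = -log(4.96e-07) = 6.3045. pH = pKa + log([A⁻]/[HA]), so log([A⁻]/[HA]) = pH − pKa = 6.34 − 6.3045 = 0.0355. [A⁻]/[HA] = 10^(0.0355) = 1.09

[A⁻]/[HA] = 1.09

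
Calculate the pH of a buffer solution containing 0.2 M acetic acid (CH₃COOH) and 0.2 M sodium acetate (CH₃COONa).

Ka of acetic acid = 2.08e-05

pKa = -log(2.08e-05) = 4.68. pH = pKa + log([A⁻]/[HA]) = 4.68 + log(0.2/0.2)

pH = 4.68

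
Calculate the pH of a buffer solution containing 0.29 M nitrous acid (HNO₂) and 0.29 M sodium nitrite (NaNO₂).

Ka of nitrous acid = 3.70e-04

pKa = -log(3.70e-04) = 3.43. pH = pKa + log([A⁻]/[HA]) = 3.43 + log(0.29/0.29)

pH = 3.43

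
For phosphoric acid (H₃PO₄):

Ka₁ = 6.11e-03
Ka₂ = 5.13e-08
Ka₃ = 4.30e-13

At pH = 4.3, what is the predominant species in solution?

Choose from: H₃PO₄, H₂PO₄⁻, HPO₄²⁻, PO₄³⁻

pKa₁ = 2.21, pKa₂ = 7.29, pKa₃ = 12.37. For a polyprotic acid the predominant species crosses at each pKa: below pKa_n the protonated form dominates, above it the deprotonated form does. At pH = 4.3, the predominant species is H₂PO₄⁻.

H₂PO₄⁻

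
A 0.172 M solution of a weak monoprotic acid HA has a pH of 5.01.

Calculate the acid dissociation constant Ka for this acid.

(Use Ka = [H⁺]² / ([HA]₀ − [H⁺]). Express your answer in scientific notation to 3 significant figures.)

[H⁺] = 10^(−pH) = 10^(−5.01) = 9.772e-06 M. For HA ⇌ H⁺ + A⁻, Ka = [H⁺][A⁻]/[HA] = [H⁺]² / ([HA]₀ − [H⁺]) = (9.772e-06)² / (0.172 − 9.772e-06) = 5.55e-10.

K_a = 5.55e-10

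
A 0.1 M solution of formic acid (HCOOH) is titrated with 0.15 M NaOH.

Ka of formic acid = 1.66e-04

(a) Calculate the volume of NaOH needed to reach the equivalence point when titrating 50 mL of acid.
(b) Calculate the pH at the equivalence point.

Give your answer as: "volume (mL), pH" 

moles acid = 0.1 × 50/1000 = 0.005 mol; V_base = moles/0.15 × 1000 = 33.3 mL. At equivalence only the conjugate base is present: [A⁻] = 0.005/0.083 = 6.0000e-02 M. Kb = Kw/Ka = 6.02e-11; [OH⁻] = √(Kb × [A⁻]) = 1.9012e-06; pOH = 5.72; pH = 14 - pOH = 8.28.

V = 33.3 mL, pH = 8.28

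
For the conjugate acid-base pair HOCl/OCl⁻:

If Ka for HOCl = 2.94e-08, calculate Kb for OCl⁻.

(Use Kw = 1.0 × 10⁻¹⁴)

For a conjugate pair Ka × Kb = Kw, so Kb = Kw/Ka = 1.0 × 10⁻¹⁴ / 2.94e-08 = 3.40e-07.

K_b = 3.40e-07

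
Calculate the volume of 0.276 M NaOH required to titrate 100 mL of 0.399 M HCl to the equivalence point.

At equivalence: moles acid = moles base. moles HCl = 0.399 × 100/1000 = 0.0399 mol. V_base = moles / 0.276 × 1000 = 144.6 mL.

V_{base} = 144.6 mL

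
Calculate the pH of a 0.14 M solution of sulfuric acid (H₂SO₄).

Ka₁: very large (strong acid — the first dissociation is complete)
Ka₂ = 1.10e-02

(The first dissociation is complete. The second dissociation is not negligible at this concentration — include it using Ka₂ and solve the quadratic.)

First dissociation is complete: [H⁺]₀ = [HSO₄⁻]₀ = C = 0.14 M. Second dissociation HSO₄⁻ ⇌ H⁺ + SO₄²⁻: let x = [SO₄²⁻]. Ka₂ = (C + x)·x / (C − x) = 1.10e-02 → x² + (C + Ka₂)·x − Ka₂·C = 0 → x² + 0.15100·x − 1.540e-03 = 0. x = (−0.15100 + √(0.15100² + 4 × 1.540e-03)) / 2 = 9.5897e-03 M. [H⁺] = C + x = 0.14 + 9.5897e-03 = 1.4959e-01 M. pH = -log(1.4959e-01) = 0.83.

pH = 0.83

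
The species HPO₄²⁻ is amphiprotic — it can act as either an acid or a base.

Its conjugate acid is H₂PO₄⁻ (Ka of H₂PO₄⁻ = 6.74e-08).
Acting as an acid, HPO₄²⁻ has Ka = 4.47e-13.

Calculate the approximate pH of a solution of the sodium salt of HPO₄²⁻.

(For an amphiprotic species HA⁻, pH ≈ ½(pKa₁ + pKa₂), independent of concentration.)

pKa₁ = -log(6.74e-08) = 7.17; pKa₂ = -log(4.47e-13) = 12.35. For an amphiprotic species, pH ≈ ½(pKa₁ + pKa₂) = ½(7.17 + 12.35) = 9.76.

pH = 9.76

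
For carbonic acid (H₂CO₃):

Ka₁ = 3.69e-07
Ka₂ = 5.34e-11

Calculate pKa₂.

pKa₂ = -log(Ka₂) = -log(5.34e-11) = 10.27.

pK_{a2} = 10.27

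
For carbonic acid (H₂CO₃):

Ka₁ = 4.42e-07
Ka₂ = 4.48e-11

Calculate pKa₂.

pKa₂ = -log(Ka₂) = -log(4.48e-11) = 10.35.

pK_{a2} = 10.35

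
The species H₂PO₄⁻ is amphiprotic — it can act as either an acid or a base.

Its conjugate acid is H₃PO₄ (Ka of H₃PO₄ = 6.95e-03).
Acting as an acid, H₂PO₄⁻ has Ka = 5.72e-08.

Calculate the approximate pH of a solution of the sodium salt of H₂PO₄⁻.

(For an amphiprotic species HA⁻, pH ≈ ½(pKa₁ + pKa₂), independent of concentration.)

pKa₁ = -log(6.95e-03) = 2.16; pKa₂ = -log(5.72e-08) = 7.24. For an amphiprotic species, pH ≈ ½(pKa₁ + pKa₂) = ½(2.16 + 7.24) = 4.70.

pH = 4.70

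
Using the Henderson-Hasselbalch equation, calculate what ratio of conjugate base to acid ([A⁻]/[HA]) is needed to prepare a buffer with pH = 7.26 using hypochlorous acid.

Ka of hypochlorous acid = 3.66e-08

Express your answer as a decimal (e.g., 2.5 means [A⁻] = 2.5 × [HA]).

pKa = -log(3.66e-08) = 7.4365. pH = pKa + log([A⁻]/[HA]), so log([A⁻]/[HA]) = pH − pKa = 7.26 − 7.4365 = -0.1765. [A⁻]/[HA] = 10^(-0.1765) = 0.666

[A⁻]/[HA] = 0.666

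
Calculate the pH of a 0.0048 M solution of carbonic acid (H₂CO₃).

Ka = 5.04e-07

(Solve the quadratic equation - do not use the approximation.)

x² + Ka×x - Ka×C = 0. Using quadratic formula: [H⁺] = 4.8934e-05

pH = 4.31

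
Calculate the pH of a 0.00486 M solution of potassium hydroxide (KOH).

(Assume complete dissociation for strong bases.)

[OH⁻] = 0.00486 M for strong base. pOH = -log[OH⁻] = 2.31, pH = 14 - pOH

pH = 11.69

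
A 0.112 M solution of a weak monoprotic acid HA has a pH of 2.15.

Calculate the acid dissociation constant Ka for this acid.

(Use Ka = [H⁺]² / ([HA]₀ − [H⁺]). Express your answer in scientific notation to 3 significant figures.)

[H⁺] = 10^(−pH) = 10^(−2.15) = 7.079e-03 M. For HA ⇌ H⁺ + A⁻, Ka = [H⁺][A⁻]/[HA] = [H⁺]² / ([HA]₀ − [H⁺]) = (7.079e-03)² / (0.112 − 7.079e-03) = 4.78e-04.

K_a = 4.78e-04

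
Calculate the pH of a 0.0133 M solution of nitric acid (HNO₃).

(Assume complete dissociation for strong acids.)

[H⁺] = 0.0133 M for strong acid. pH = -log[H⁺] = -log(0.0133)

pH = 1.88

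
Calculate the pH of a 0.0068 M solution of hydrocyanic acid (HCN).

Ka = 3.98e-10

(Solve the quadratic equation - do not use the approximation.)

x² + Ka×x - Ka×C = 0. Using quadratic formula: [H⁺] = 1.6449e-06

pH = 5.78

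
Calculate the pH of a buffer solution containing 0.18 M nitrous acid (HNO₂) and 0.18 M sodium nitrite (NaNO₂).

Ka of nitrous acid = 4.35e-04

pKa = -log(4.35e-04) = 3.36. pH = pKa + log([A⁻]/[HA]) = 3.36 + log(0.18/0.18)

pH = 3.36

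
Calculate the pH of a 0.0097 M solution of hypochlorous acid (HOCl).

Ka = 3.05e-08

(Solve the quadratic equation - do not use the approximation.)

x² + Ka×x - Ka×C = 0. Using quadratic formula: [H⁺] = 1.7185e-05

pH = 4.76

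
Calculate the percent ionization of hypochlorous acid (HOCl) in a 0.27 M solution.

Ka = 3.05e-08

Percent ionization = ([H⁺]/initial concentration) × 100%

Using Ka equilibrium: x² + Ka×x - Ka×C = 0. Solving: [H⁺] = 9.0732e-05. Percent = (9.0732e-05/0.27) × 100

Percent ionization = 0.0336%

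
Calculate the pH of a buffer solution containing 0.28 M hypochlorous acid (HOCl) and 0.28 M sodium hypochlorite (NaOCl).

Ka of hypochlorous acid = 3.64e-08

pKa = -log(3.64e-08) = 7.44. pH = pKa + log([A⁻]/[HA]) = 7.44 + log(0.28/0.28)

pH = 7.44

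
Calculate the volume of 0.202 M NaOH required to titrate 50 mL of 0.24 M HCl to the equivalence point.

At equivalence: moles acid = moles base. moles HCl = 0.24 × 50/1000 = 0.012 mol. V_base = moles / 0.202 × 1000 = 59.4 mL.

V_{base} = 59.4 mL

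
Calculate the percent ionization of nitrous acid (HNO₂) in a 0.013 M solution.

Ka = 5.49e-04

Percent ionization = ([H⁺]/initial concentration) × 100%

Using Ka equilibrium: x² + Ka×x - Ka×C = 0. Solving: [H⁺] = 2.4111e-03. Percent = (2.4111e-03/0.013) × 100

Percent ionization = 18.5%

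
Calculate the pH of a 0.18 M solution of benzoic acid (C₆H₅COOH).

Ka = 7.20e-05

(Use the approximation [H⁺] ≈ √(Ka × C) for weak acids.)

[H⁺] = √(Ka × C) = √(7.20e-05 × 0.18) = 3.6000e-03. pH = -log(3.6000e-03)

pH = 2.44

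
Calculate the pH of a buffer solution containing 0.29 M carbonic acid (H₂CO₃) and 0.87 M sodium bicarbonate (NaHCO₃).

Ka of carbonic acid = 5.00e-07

pKa = -log(5.00e-07) = 6.30. pH = pKa + log([A⁻]/[HA]) = 6.30 + log(0.87/0.29)

pH = 6.78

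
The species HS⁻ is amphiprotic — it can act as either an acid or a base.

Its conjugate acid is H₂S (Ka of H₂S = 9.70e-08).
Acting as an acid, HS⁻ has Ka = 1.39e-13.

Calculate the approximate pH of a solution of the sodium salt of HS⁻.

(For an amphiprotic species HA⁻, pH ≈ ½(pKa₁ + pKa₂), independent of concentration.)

pKa₁ = -log(9.70e-08) = 7.01; pKa₂ = -log(1.39e-13) = 12.86. For an amphiprotic species, pH ≈ ½(pKa₁ + pKa₂) = ½(7.01 + 12.86) = 9.94.

pH = 9.94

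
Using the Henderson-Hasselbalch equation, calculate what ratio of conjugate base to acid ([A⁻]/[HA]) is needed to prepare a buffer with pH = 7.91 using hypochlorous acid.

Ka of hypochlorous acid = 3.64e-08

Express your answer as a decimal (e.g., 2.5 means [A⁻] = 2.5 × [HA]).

pKa = -log(3.64e-08) = 7.4389. pH = pKa + log([A⁻]/[HA]), so log([A⁻]/[HA]) = pH − pKa = 7.91 − 7.4389 = 0.4711. [A⁻]/[HA] = 10^(0.4711) = 2.96

[A⁻]/[HA] = 2.96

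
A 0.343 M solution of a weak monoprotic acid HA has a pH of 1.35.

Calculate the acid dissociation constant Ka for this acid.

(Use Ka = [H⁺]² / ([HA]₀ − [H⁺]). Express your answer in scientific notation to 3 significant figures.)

[H⁺] = 10^(−pH) = 10^(−1.35) = 4.467e-02 M. For HA ⇌ H⁺ + A⁻, Ka = [H⁺][A⁻]/[HA] = [H⁺]² / ([HA]₀ − [H⁺]) = (4.467e-02)² / (0.343 − 4.467e-02) = 6.69e-03.

K_a = 6.69e-03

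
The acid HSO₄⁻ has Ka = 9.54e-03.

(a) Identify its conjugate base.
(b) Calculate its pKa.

(a) The conjugate base is formed by removing one H⁺ from HSO₄⁻, giving SO₄²⁻. (b) pKa = -log(Ka) = -log(9.54e-03) = 2.02.

Conjugate base: SO₄²⁻; pK_a = 2.02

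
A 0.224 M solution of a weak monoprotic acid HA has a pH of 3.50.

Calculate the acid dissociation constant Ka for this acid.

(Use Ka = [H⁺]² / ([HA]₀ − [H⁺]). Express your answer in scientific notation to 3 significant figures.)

[H⁺] = 10^(−pH) = 10^(−3.50) = 3.162e-04 M. For HA ⇌ H⁺ + A⁻, Ka = [H⁺][A⁻]/[HA] = [H⁺]² / ([HA]₀ − [H⁺]) = (3.162e-04)² / (0.224 − 3.162e-04) = 4.47e-07.

K_a = 4.47e-07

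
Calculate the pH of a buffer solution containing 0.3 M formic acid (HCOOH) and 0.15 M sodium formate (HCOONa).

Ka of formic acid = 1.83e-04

pKa = -log(1.83e-04) = 3.74. pH = pKa + log([A⁻]/[HA]) = 3.74 + log(0.15/0.3)

pH = 3.44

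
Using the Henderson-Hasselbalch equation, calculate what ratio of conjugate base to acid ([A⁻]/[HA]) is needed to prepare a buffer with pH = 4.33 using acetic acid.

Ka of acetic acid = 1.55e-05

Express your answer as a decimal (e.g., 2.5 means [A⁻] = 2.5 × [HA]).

pKa = -log(1.55e-05) = 4.8097. pH = pKa + log([A⁻]/[HA]), so log([A⁻]/[HA]) = pH − pKa = 4.33 − 4.8097 = -0.4797. [A⁻]/[HA] = 10^(-0.4797) = 0.331

[A⁻]/[HA] = 0.331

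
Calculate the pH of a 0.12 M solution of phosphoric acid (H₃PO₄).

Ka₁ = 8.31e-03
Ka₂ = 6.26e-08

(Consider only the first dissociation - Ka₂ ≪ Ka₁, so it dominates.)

First dissociation dominates. From Ka₁ = [H⁺][HA⁻]/[H₂A], x² + Ka₁·x − Ka₁·C = 0 with C = 0.12 M and Ka₁ = 8.31e-03. Solving: [H⁺] = (−Ka₁ + √(Ka₁² + 4·Ka₁·C)) / 2 = 2.7696e-02 M. pH = -log(2.7696e-02) = 1.56.

pH = 1.56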